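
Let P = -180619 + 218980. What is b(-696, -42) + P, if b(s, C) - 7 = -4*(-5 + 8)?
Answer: 38356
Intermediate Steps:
b(s, C) = -5 (b(s, C) = 7 - 4*(-5 + 8) = 7 - 4*3 = 7 - 12 = -5)
P = 38361
b(-696, -42) + P = -5 + 38361 = 38356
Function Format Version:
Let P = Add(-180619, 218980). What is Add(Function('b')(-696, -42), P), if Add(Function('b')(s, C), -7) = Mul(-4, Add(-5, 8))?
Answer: 38356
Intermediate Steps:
Function('b')(s, C) = -5 (Function('b')(s, C) = Add(7, Mul(-4, Add(-5, 8))) = Add(7, Mul(-4, 3)) = Add(7, -12) = -5)
P = 38361
Add(Function('b')(-696, -42), P) = Add(-5, 38361) = 38356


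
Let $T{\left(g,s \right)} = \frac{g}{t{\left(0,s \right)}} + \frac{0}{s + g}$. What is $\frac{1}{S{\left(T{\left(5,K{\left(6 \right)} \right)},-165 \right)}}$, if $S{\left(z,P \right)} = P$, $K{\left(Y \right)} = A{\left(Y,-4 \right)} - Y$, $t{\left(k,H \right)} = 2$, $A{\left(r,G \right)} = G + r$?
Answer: $- \frac{1}{165} \approx -0.0060606$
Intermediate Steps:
$K{\left(Y \right)} = -4$ ($K{\left(Y \right)} = \left(-4 + Y\right) - Y = -4$)
$T{\left(g,s \right)} = \frac{g}{2}$ ($T{\left(g,s \right)} = \frac{g}{2} + \frac{0}{s + g} = g \frac{1}{2} + \frac{0}{g + s} = \frac{g}{2} + 0 = \frac{g}{2}$)
$\frac{1}{S{\left(T{\left(5,K{\left(6 \right)} \right)},-165 \right)}} = \frac{1}{-165} = - \frac{1}{165}$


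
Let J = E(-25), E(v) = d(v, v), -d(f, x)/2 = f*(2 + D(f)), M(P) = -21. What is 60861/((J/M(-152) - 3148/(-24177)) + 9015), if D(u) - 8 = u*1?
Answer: 10300054779/1531755871 ≈ 6.7243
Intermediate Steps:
D(u) = 8 + u (D(u) = 8 + u*1 = 8 + u)
d(f, x) = -2*f*(10 + f) (d(f, x) = -2*f*(2 + (8 + f)) = -2*f*(10 + f))
E(v) = -2*v*(10 + v)
J = -750 (J = -2*(-25)*(10 - 25) = -2*(-25)*(-15) = -750)
60861/((J/M(-152) - 3148/(-24177)) + 9015) = 60861/((-750/(-21) - 3148/(-24177)) + 9015) = 60861/((-750*(-1/21) - 3148*(-1/24177)) + 9015) = 60861/((250/7 + 3148/24177) + 9015) = 60861/(6066286/169239 + 9015) = 60861/(1531755871/169239) = 60861*(169239/1531755871) = 10300054779/1531755871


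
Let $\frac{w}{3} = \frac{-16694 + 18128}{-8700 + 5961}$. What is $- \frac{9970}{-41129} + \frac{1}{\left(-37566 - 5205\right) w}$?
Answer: $\frac{611533682357}{2522590210206} \approx 0.24242$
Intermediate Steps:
$w = - \frac{1434}{913}$ ($w = 3 \frac{-16694 + 18128}{-8700 + 5961} = 3 \frac{1434}{-2739} = 3 \cdot 1434 \left(- \frac{1}{2739}\right) = 3 \left(- \frac{478}{913}\right) = - \frac{1434}{913} \approx -1.5706$)
$- \frac{9970}{-41129} + \frac{1}{\left(-37566 - 5205\right) w} = - \frac{9970}{-41129} + \frac{1}{\left(-37566 - 5205\right) \left(- \frac{1434}{913}\right)} = \left(-9970\right) \left(- \frac{1}{41129}\right) + \frac{1}{-42771} \left(- \frac{913}{1434}\right) = \frac{9970}{41129} - - \frac{913}{61333614} = \frac{9970}{41129} + \frac{913}{61333614} = \frac{611533682357}{2522590210206}$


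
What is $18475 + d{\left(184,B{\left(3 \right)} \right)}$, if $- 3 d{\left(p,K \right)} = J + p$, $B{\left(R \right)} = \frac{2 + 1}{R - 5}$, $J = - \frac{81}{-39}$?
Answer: $\frac{718106}{39} \approx 18413.0$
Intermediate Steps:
$J = \frac{27}{13}$ ($J = \left(-81\right) \left(- \frac{1}{39}\right) = \frac{27}{13} \approx 2.0769$)
$B{\left(R \right)} = \frac{3}{-5 + R}$
$d{\left(p,K \right)} = - \frac{9}{13} - \frac{p}{3}$ ($d{\left(p,K \right)} = - \frac{\frac{27}{13} + p}{3} = - \frac{9}{13} - \frac{p}{3}$)
$18475 + d{\left(184,B{\left(3 \right)} \right)} = 18475 - \frac{2419}{39} = \frac{718106}{39}$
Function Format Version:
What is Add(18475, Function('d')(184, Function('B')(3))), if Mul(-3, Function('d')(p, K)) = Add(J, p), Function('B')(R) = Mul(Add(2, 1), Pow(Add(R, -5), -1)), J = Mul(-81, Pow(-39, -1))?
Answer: Rational(718106, 39) ≈ 18413.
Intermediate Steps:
J = Rational(27, 13) (J = Mul(-81, Rational(-1, 39)) = Rational(27, 13) ≈ 2.0769)
Function('B')(R) = Mul(3, Pow(Add(-5, R), -1))
Function('d')(p, K) = Add(Rational(-9, 13), Mul(Rational(-1, 3), p)) (Function('d')(p, K) = Mul(Rational(-1, 3), Add(Rational(27, 13), p)) = Add(Rational(-9, 13), Mul(Rational(-1, 3), p)))
Add(18475, Function('d')(184, Function('B')(3))) = Add(18475, Add(Rational(-9, 13), Mul(Rational(-1, 3), 184))) = Add(18475, Add(Rational(-9, 13), Rational(-184, 3))) = Add(18475, Rational(-2419, 39)) = Rational(718106, 39)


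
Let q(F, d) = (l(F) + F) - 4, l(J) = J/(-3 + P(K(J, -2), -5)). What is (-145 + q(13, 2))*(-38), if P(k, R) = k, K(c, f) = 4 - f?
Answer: 15010/3 ≈ 5003.3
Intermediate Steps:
l(J) = J/3 (l(J) = J/(-3 + (4 - 1*(-2))) = J/(-3 + (4 + 2)) = J/(-3 + 6) = J/3)
q(F, d) = -4 + 4*F/3 (q(F, d) = (F/3 + F) - 4 = 4*F/3 - 4 = -4 + 4*F/3)
(-145 + q(13, 2))*(-38) = (-145 + (-4 + (4/3)*13))*(-38) = (-145 + (-4 + 52/3))*(-38) = (-145 + 40/3)*(-38) = -395/3*(-38) = 15010/3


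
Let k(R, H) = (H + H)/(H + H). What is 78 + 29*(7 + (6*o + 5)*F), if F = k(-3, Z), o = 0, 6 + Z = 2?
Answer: 426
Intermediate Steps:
Z = -4 (Z = -6 + 2 = -4)
k(R, H) = 1 (k(R, H) = (2*H)/((2*H)) = (2*H)*(1/(2*H)) = 1)
F = 1
78 + 29*(7 + (6*o + 5)*F) = 78 + 29*(7 + (6*0 + 5)*1) = 78 + 29*(7 + (0 + 5)*1) = 78 + 29*(7 + 5*1) = 78 + 29*(7 + 5) = 78 + 29*12 = 78 + 348 = 426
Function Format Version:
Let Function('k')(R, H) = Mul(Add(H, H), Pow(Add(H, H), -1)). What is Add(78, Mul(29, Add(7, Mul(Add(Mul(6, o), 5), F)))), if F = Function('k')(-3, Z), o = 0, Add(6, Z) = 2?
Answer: 426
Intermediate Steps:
Z = -4 (Z = Add(-6, 2) = -4)
Function('k')(R, H) = 1 (Function('k')(R, H) = Mul(Mul(2, H), Pow(Mul(2, H), -1)) = Mul(Mul(2, H), Mul(Rational(1, 2), Pow(H, -1))) = 1)
F = 1
Add(78, Mul(29, Add(7, Mul(Add(Mul(6, o), 5), F)))) = Add(78, Mul(29, Add(7, Mul(Add(Mul(6, 0), 5), 1)))) = Add(78, Mul(29, Add(7, Mul(Add(0, 5), 1)))) = Add(78, Mul(29, Add(7, Mul(5, 1)))) = Add(78, Mul(29, Add(7, 5))) = Add(78, Mul(29, 12)) = Add(78, 348) = 426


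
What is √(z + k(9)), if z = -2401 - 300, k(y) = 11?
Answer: I*√2690 ≈ 51.865*I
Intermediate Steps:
z = -2701
√(z + k(9)) = √(-2701 + 11) = √(-2690) = I*√2690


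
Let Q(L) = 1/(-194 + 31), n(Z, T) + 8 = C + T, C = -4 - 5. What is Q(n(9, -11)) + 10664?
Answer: 1738231/163 ≈ 10664.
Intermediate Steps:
C = -9
n(Z, T) = -17 + T (n(Z, T) = -8 + (-9 + T) = -17 + T)
Q(L) = -1/163 (Q(L) = 1/(-163) = -1/163)
Q(n(9, -11)) + 10664 = -1/163 + 10664 = 1738231/163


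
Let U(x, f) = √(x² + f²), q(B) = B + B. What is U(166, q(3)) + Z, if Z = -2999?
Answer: -2999 + 2*√6898 ≈ -2832.9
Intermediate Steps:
q(B) = 2*B
U(x, f) = √(f² + x²)
U(166, q(3)) + Z = √((2*3)² + 166²) - 2999 = √(6² + 27556) - 2999 = √(36 + 27556) - 2999 = √27592 - 2999 = 2*√6898 - 2999 = -2999 + 2*√6898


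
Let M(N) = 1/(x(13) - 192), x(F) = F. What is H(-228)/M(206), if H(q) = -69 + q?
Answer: 53163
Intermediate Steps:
M(N) = -1/179 (M(N) = 1/(13 - 192) = 1/(-179) = -1/179)
H(-228)/M(206) = (-69 - 228)/(-1/179) = -297*(-179) = 53163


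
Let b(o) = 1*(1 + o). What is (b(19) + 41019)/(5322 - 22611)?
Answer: -41039/17289 ≈ -2.3737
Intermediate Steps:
b(o) = 1 + o
(b(19) + 41019)/(5322 - 22611) = ((1 + 19) + 41019)/(5322 - 22611) = (20 + 41019)/(-17289) = 41039*(-1/17289) = -41039/17289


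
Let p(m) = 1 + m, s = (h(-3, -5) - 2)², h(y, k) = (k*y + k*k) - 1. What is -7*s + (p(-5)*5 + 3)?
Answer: -9600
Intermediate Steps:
h(y, k) = -1 + k² + k*y (h(y, k) = (k*y + k²) - 1 = (k² + k*y) - 1 = -1 + k² + k*y)
s = 1369 (s = ((-1 + (-5)² - 5*(-3)) - 2)² = ((-1 + 25 + 15) - 2)² = (39 - 2)² = 37² = 1369)
-7*s + (p(-5)*5 + 3) = -7*1369 + ((1 - 5)*5 + 3) = -9583 + (-4*5 + 3) = -9583 + (-20 + 3) = -9583 - 17 = -9600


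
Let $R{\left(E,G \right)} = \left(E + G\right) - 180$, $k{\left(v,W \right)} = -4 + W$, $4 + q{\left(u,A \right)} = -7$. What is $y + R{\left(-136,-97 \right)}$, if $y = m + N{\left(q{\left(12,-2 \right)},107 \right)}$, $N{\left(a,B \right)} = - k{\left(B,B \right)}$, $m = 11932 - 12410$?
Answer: $-994$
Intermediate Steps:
$q{\left(u,A \right)} = -11$ ($q{\left(u,A \right)} = -4 - 7 = -11$)
$m = -478$ ($m = 11932 - 12410 = -478$)
$N{\left(a,B \right)} = 4 - B$ ($N{\left(a,B \right)} = - (-4 + B) = 4 - B$)
$R{\left(E,G \right)} = -180 + E + G$
$y = -581$ ($y = -478 + \left(4 - 107\right) = -478 - 103 = -581$)
$y + R{\left(-136,-97 \right)} = -581 - 413 = -994$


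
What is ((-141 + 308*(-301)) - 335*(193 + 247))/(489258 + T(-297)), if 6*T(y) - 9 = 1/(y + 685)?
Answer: -559299672/1138996117 ≈ -0.49105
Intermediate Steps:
T(y) = 3/2 + 1/(6*(685 + y)) (T(y) = 3/2 + 1/(6*(y + 685)) = 3/2 + 1/(6*(685 + y)))
((-141 + 308*(-301)) - 335*(193 + 247))/(489258 + T(-297)) = ((-141 + 308*(-301)) - 335*(193 + 247))/(489258 + (6166 + 9*(-297))/(6*(685 - 297))) = ((-141 - 92708) - 335*440)/(489258 + (1/6)*(6166 - 2673)/388) = (-92849 - 147400)/(489258 + (1/6)*(1/388)*3493) = -240249/(489258 + 3493/2328) = -240249/1138996117/2328 = -240249*2328/1138996117 = -559299672/1138996117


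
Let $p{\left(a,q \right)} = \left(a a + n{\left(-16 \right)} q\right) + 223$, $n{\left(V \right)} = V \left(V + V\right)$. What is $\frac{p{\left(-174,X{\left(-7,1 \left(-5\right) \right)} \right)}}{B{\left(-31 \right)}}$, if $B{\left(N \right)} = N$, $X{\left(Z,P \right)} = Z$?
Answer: $- \frac{26915}{31} \approx -868.23$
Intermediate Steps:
$n{\left(V \right)} = 2 V^{2}$ ($n{\left(V \right)} = V 2 V = 2 V^{2}$)
$p{\left(a,q \right)} = 223 + a^{2} + 512 q$ ($p{\left(a,q \right)} = \left(a a + 2 \left(-16\right)^{2} q\right) + 223 = \left(a^{2} + 2 \cdot 256 q\right) + 223 = \left(a^{2} + 512 q\right) + 223 = 223 + a^{2} + 512 q$)
$\frac{p{\left(-174,X{\left(-7,1 \left(-5\right) \right)} \right)}}{B{\left(-31 \right)}} = \frac{223 + \left(-174\right)^{2} + 512 \left(-7\right)}{-31} = \left(223 + 30276 - 3584\right) \left(- \frac{1}{31}\right) = 26915 \left(- \frac{1}{31}\right) = - \frac{26915}{31}$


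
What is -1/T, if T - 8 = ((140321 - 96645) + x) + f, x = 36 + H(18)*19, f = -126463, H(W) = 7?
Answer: 1/82610 ≈ 1.2105e-5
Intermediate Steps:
x = 169 (x = 36 + 7*19 = 36 + 133 = 169)
T = -82610 (T = 8 + (((140321 - 96645) + 169) - 126463) = 8 + ((43676 + 169) - 126463) = 8 + (43845 - 126463) = 8 - 82618 = -82610)
-1/T = -1/(-82610) = -1*(-1/82610) = 1/82610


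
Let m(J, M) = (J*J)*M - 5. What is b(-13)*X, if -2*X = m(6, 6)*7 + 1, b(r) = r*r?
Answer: -124891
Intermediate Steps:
m(J, M) = -5 + M*J² (m(J, M) = J²*M - 5 = M*J² - 5 = -5 + M*J²)
b(r) = r²
X = -739 (X = -((-5 + 6*6²)*7 + 1)/2 = -((-5 + 6*36)*7 + 1)/2 = -((-5 + 216)*7 + 1)/2 = -(211*7 + 1)/2 = -(1477 + 1)/2 = -½*1478 = -739)
b(-13)*X = (-13)²*(-739) = 169*(-739) = -124891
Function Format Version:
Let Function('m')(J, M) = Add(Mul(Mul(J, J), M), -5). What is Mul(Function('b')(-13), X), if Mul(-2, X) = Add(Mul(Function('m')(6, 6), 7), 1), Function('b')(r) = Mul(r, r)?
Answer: -124891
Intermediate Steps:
Function('m')(J, M) = Add(-5, Mul(M, Pow(J, 2))) (Function('m')(J, M) = Add(Mul(Pow(J, 2), M), -5) = Add(Mul(M, Pow(J, 2)), -5) = Add(-5, Mul(M, Pow(J, 2))))
Function('b')(r) = Pow(r, 2)
X = -739 (X = Mul(Rational(-1, 2), Add(Mul(Add(-5, Mul(6, Pow(6, 2))), 7), 1)) = Mul(Rational(-1, 2), Add(Mul(Add(-5, Mul(6, 36)), 7), 1)) = Mul(Rational(-1, 2), Add(Mul(Add(-5, 216), 7), 1)) = Mul(Rational(-1, 2), Add(Mul(211, 7), 1)) = Mul(Rational(-1, 2), Add(1477, 1)) = Mul(Rational(-1, 2), 1478) = -739)
Mul(Function('b')(-13), X) = Mul(Pow(-13, 2), -739) = Mul(169, -739) = -124891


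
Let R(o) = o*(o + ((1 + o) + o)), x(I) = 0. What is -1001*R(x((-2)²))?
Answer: 0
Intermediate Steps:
R(o) = o*(1 + 3*o) (R(o) = o*(o + (1 + 2*o)) = o*(1 + 3*o))
-1001*R(x((-2)²)) = -0*(1 + 3*0) = -0*(1 + 0) = -0 = -1001*0 = 0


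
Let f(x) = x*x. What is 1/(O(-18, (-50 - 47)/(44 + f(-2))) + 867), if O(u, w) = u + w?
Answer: 48/40655 ≈ 0.0011807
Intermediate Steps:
f(x) = x²
1/(O(-18, (-50 - 47)/(44 + f(-2))) + 867) = 1/((-18 + (-50 - 47)/(44 + (-2)²)) + 867) = 1/((-18 - 97/(44 + 4)) + 867) = 1/((-18 - 97/48) + 867) = 1/(-961/48 + 867) = 1/(40655/48) = 48/40655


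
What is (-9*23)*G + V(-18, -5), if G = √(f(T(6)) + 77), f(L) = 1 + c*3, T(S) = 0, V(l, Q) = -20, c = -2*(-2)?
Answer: -20 - 621*√10 ≈ -1983.8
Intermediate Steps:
c = 4
f(L) = 13 (f(L) = 1 + 4*3 = 1 + 12 = 13)
G = 3*√10 (G = √(13 + 77) = √90 = 3*√10 ≈ 9.4868)
(-9*23)*G + V(-18, -5) = (-9*23)*(3*√10) - 20 = -621*√10 - 20 = -20 - 621*√10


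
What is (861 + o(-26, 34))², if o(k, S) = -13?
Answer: 719104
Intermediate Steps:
(861 + o(-26, 34))² = (861 - 13)² = 848² = 719104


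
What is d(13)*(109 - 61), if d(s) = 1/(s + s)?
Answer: 24/13 ≈ 1.8462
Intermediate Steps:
d(s) = 1/(2*s)
d(13)*(109 - 61) = ((1/2)/13)*(109 - 61) = ((1/2)*(1/13))*48 = (1/26)*48 = 24/13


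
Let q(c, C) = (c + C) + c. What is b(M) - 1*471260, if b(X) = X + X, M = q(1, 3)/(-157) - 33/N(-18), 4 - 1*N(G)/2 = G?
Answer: -147976131/314 ≈ -4.7126e+5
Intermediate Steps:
q(c, C) = C + 2*c (q(c, C) = (C + c) + c = C + 2*c)
N(G) = 8 - 2*G
M = -491/628 (M = (3 + 2*1)/(-157) - 33/(8 - 2*(-18)) = (3 + 2)*(-1/157) - 33/(8 + 36) = 5*(-1/157) - 33/44 = -5/157 - 33*1/44 = -5/157 - 3/4 = -491/628 ≈ -0.78185)
b(X) = 2*X
b(M) - 1*471260 = 2*(-491/628) - 1*471260 = -491/314 - 471260 = -147976131/314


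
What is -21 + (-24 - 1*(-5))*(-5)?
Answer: 74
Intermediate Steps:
-21 + (-24 - 1*(-5))*(-5) = -21 + (-24 + 5)*(-5) = -21 - 19*(-5) = -21 + 95 = 74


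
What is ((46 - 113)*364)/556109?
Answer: -24388/556109 ≈ -0.043855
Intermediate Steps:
((46 - 113)*364)/556109 = -67*364*(1/556109) = -24388*1/556109 = -24388/556109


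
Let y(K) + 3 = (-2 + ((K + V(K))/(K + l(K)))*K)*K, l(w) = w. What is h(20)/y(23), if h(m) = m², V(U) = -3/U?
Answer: 200/107 ≈ 1.8692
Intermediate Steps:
y(K) = -3 + K*(-2 + K/2 - 3/(2*K)) (y(K) = -3 + (-2 + ((K - 3/K)/(K + K))*K)*K = -3 + (-2 + ((K - 3/K)/((2*K)))*K)*K = -3 + (-2 + ((K - 3/K)*(1/(2*K)))*K)*K = -3 + (-2 + ((K - 3/K)/(2*K))*K)*K = -3 + (-2 + (K/2 - 3/(2*K)))*K = -3 + (-2 + K/2 - 3/(2*K))*K = -3 + K*(-2 + K/2 - 3/(2*K)))
h(20)/y(23) = 20²/(-9/2 + (½)*23² - 2*23) = 400/(-9/2 + (½)*529 - 46) = 400/(-9/2 + 529/2 - 46) = 400/214 = 400*(1/214) = 200/107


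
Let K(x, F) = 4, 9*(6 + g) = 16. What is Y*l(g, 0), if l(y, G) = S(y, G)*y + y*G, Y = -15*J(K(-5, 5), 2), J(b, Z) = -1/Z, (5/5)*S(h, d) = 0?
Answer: 0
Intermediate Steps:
g = -38/9 (g = -6 + (⅑)*16 = -6 + 16/9 = -38/9 ≈ -4.2222)
S(h, d) = 0
Y = 15/2 (Y = -(-15)/2 = -15*(-½) = 15/2 ≈ 7.5000)
l(y, G) = G*y (l(y, G) = 0*y + y*G = 0 + G*y = G*y)
Y*l(g, 0) = 15*(0*(-38/9))/2 = (15/2)*0 = 0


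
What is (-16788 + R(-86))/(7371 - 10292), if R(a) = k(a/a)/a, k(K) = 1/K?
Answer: 1443769/251206 ≈ 5.7474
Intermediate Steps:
R(a) = 1/a (R(a) = 1/(((a/a))*a) = 1/(1*a) = 1/a)
(-16788 + R(-86))/(7371 - 10292) = (-16788 + 1/(-86))/(7371 - 10292) = (-16788 - 1/86)/(-2921) = -1443769/86*(-1/2921) = 1443769/251206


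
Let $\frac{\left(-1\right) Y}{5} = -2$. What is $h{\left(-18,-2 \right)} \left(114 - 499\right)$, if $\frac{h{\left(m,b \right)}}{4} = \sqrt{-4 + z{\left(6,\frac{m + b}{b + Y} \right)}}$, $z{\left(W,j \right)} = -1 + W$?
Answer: $-1540$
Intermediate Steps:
$Y = 10$ ($Y = \left(-5\right) \left(-2\right) = 10$)
$h{\left(m,b \right)} = 4$ ($h{\left(m,b \right)} = 4 \sqrt{-4 + \left(-1 + 6\right)} = 4 \sqrt{-4 + 5} = 4 \sqrt{1} = 4 \cdot 1 = 4$)
$h{\left(-18,-2 \right)} \left(114 - 499\right) = 4 \left(114 - 499\right) = 4 \left(-385\right) = -1540$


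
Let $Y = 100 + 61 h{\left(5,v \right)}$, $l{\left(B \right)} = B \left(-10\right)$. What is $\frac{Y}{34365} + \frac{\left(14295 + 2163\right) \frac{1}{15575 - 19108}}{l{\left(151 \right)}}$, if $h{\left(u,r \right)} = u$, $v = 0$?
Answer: $\frac{90872844}{6111047765} \approx 0.01487$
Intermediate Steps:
$l{\left(B \right)} = - 10 B$
$Y = 405$ ($Y = 100 + 61 \cdot 5 = 100 + 305 = 405$)
$\frac{Y}{34365} + \frac{\left(14295 + 2163\right) \frac{1}{15575 - 19108}}{l{\left(151 \right)}} = \frac{405}{34365} + \frac{\left(14295 + 2163\right) \frac{1}{15575 - 19108}}{\left(-10\right) 151} = 405 \cdot \frac{1}{34365} + \frac{16458 \frac{1}{-3533}}{-1510} = \frac{27}{2291} + 16458 \left(- \frac{1}{3533}\right) \left(- \frac{1}{1510}\right) = \frac{27}{2291} - - \frac{8229}{2667415} = \frac{27}{2291} + \frac{8229}{2667415} = \frac{90872844}{6111047765}$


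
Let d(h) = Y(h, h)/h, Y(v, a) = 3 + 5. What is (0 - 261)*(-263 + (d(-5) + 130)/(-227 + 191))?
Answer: 695739/10 ≈ 69574.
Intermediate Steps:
Y(v, a) = 8
d(h) = 8/h
(0 - 261)*(-263 + (d(-5) + 130)/(-227 + 191)) = (0 - 261)*(-263 + (8/(-5) + 130)/(-227 + 191)) = -261*(-263 + (8*(-⅕) + 130)/(-36)) = -261*(-263 + (-8/5 + 130)*(-1/36)) = -261*(-263 + (642/5)*(-1/36)) = -261*(-263 - 107/30) = -261*(-7997/30) = 695739/10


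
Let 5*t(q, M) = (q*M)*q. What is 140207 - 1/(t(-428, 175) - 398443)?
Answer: 843064270378/6012997 ≈ 1.4021e+5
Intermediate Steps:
t(q, M) = M*q²/5 (t(q, M) = ((q*M)*q)/5 = ((M*q)*q)/5 = (M*q²)/5 = M*q²/5)
140207 - 1/(t(-428, 175) - 398443) = 140207 - 1/((⅕)*175*(-428)² - 398443) = 140207 - 1/((⅕)*175*183184 - 398443) = 140207 - 1/(6411440 - 398443) = 140207 - 1/6012997 = 843064270378/6012997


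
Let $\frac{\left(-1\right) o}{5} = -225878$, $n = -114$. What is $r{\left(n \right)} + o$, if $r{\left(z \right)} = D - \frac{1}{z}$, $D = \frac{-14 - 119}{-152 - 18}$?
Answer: $\frac{5471898383}{4845} \approx 1.1294 \cdot 10^{6}$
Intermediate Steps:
$D = \frac{133}{170}$ ($D = - \frac{133}{-170} = \left(-133\right) \left(- \frac{1}{170}\right) = \frac{133}{170} \approx 0.78235$)
$o = 1129390$ ($o = \left(-5\right) \left(-225878\right) = 1129390$)
$r{\left(z \right)} = \frac{133}{170} - \frac{1}{z}$
$r{\left(n \right)} + o = \left(\frac{133}{170} - \frac{1}{-114}\right) + 1129390 = \left(\frac{133}{170} - - \frac{1}{114}\right) + 1129390 = \left(\frac{133}{170} + \frac{1}{114}\right) + 1129390 = \frac{3833}{4845} + 1129390 = \frac{5471898383}{4845}$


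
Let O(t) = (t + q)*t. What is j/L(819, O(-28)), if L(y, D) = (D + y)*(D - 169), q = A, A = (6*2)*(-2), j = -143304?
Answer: -6824/139425 ≈ -0.048944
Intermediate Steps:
A = -24 (A = 12*(-2) = -24)
q = -24
O(t) = t*(-24 + t) (O(t) = (t - 24)*t = (-24 + t)*t = t*(-24 + t))
L(y, D) = (-169 + D)*(D + y) (L(y, D) = (D + y)*(-169 + D) = (-169 + D)*(D + y))
j/L(819, O(-28)) = -143304/((-28*(-24 - 28))**2 - (-4732)*(-24 - 28) - 169*819 - 28*(-24 - 28)*819) = -143304/((-28*(-52))**2 - (-4732)*(-52) - 138411 - 28*(-52)*819) = -143304/(1456**2 - 169*1456 - 138411 + 1456*819) = -143304/(2119936 - 246064 - 138411 + 1192464) = -143304/2927925 = -143304*1/2927925 = -6824/139425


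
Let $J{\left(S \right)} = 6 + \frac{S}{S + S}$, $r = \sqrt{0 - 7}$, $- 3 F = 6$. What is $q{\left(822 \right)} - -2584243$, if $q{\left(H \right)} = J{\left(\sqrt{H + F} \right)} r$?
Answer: $2584243 + \frac{13 i \sqrt{7}}{2} \approx 2.5842 \cdot 10^{6} + 17.197 i$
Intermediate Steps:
$F = -2$ ($F = \left(- \frac{1}{3}\right) 6 = -2$)
$r = i \sqrt{7}$ ($r = \sqrt{-7} = i \sqrt{7} \approx 2.6458 i$)
$J{\left(S \right)} = \frac{13}{2}$ ($J{\left(S \right)} = 6 + \frac{S}{2 S} = 6 + \frac{1}{2 S} S = 6 + \frac{1}{2} = \frac{13}{2}$)
$q{\left(H \right)} = \frac{13 i \sqrt{7}}{2}$
$q{\left(822 \right)} - -2584243 = \frac{13 i \sqrt{7}}{2} - -2584243 = \frac{13 i \sqrt{7}}{2} + 2584243 = 2584243 + \frac{13 i \sqrt{7}}{2}$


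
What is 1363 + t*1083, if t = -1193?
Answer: -1290656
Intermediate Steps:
1363 + t*1083 = 1363 - 1193*1083 = 1363 - 1292019 = -1290656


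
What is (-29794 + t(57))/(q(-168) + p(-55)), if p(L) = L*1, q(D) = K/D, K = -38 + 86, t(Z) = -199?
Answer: 209951/387 ≈ 542.51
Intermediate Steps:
K = 48
q(D) = 48/D
p(L) = L
(-29794 + t(57))/(q(-168) + p(-55)) = (-29794 - 199)/(48/(-168) - 55) = -29993/(48*(-1/168) - 55) = -29993/(-2/7 - 55) = -29993/(-387/7) = -29993*(-7/387) = 209951/387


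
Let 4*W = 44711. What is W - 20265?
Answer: -36349/4 ≈ -9087.3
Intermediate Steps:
W = 44711/4 (W = (¼)*44711 = 44711/4 ≈ 11178.)
W - 20265 = 44711/4 - 20265 = -36349/4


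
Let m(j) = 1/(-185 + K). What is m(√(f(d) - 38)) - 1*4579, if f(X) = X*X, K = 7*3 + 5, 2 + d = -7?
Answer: -728062/159 ≈ -4579.0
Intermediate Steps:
d = -9 (d = -2 - 7 = -9)
K = 26 (K = 21 + 5 = 26)
f(X) = X²
m(j) = -1/159 (m(j) = 1/(-185 + 26) = 1/(-159) = -1/159)
m(√(f(d) - 38)) - 1*4579 = -1/159 - 1*4579 = -1/159 - 4579 = -728062/159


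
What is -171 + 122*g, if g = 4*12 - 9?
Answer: 4587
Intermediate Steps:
g = 39 (g = 48 - 9 = 39)
-171 + 122*g = -171 + 122*39 = -171 + 4758 = 4587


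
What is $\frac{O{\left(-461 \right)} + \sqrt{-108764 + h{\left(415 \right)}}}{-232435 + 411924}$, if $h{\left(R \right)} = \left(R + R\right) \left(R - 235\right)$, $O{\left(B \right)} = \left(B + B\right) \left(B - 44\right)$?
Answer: $\frac{465610}{179489} + \frac{2 \sqrt{10159}}{179489} \approx 2.5952$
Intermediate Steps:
$O{\left(B \right)} = 2 B \left(-44 + B\right)$
$h{\left(R \right)} = 2 R \left(-235 + R\right)$
$\frac{O{\left(-461 \right)} + \sqrt{-108764 + h{\left(415 \right)}}}{-232435 + 411924} = \frac{2 \left(-461\right) \left(-44 - 461\right) + \sqrt{-108764 + 2 \cdot 415 \left(-235 + 415\right)}}{-232435 + 411924} = \frac{2 \left(-461\right) \left(-505\right) + \sqrt{-108764 + 2 \cdot 415 \cdot 180}}{179489} = \left(465610 + \sqrt{-108764 + 149400}\right) \frac{1}{179489} = \left(465610 + \sqrt{40636}\right) \frac{1}{179489} = \left(465610 + 2 \sqrt{10159}\right) \frac{1}{179489} = \frac{465610}{179489} + \frac{2 \sqrt{10159}}{179489}$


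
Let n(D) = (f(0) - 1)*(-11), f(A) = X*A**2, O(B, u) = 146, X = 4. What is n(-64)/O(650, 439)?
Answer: 11/146 ≈ 0.075342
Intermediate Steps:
f(A) = 4*A**2
n(D) = 11 (n(D) = (4*0**2 - 1)*(-11) = (4*0 - 1)*(-11) = (0 - 1)*(-11) = -1*(-11) = 11)
n(-64)/O(650, 439) = 11/146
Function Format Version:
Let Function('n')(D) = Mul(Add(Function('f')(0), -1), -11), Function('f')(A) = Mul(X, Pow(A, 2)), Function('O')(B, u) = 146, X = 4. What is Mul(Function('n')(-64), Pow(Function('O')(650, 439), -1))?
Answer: Rational(11, 146) ≈ 0.075342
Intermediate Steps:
Function('f')(A) = Mul(4, Pow(A, 2))
Function('n')(D) = 11 (Function('n')(D) = Mul(Add(Mul(4, Pow(0, 2)), -1), -11) = Mul(Add(Mul(4, 0), -1), -11) = Mul(Add(0, -1), -11) = Mul(-1, -11) = 11)
Mul(Function('n')(-64), Pow(Function('O')(650, 439), -1)) = Mul(11, Pow(146, -1)) = Mul(11, Rational(1, 146)) = Rational(11, 146)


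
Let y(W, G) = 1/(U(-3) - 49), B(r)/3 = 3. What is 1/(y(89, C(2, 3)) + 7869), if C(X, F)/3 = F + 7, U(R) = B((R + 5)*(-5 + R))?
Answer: 40/314759 ≈ 0.00012708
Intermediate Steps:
B(r) = 9 (B(r) = 3*3 = 9)
U(R) = 9
C(X, F) = 21 + 3*F (C(X, F) = 3*(F + 7) = 3*(7 + F) = 21 + 3*F)
y(W, G) = -1/40 (y(W, G) = 1/(9 - 49) = 1/(-40) = -1/40)
1/(y(89, C(2, 3)) + 7869) = 1/(-1/40 + 7869) = 1/(314759/40) = 40/314759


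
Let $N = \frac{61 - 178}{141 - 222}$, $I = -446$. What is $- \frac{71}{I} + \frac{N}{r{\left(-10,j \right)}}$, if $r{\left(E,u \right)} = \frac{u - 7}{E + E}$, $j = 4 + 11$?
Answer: $- \frac{6928}{2007} \approx -3.4519$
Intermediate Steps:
$j = 15$
$r{\left(E,u \right)} = \frac{-7 + u}{2 E}$
$N = \frac{13}{9}$ ($N = - \frac{117}{-81} = \left(-117\right) \left(- \frac{1}{81}\right) = \frac{13}{9} \approx 1.4444$)
$- \frac{71}{I} + \frac{N}{r{\left(-10,j \right)}} = - \frac{71}{-446} + \frac{13}{9 \frac{-7 + 15}{2 \left(-10\right)}} = \left(-71\right) \left(- \frac{1}{446}\right) + \frac{13}{9 \cdot \frac{1}{2} \left(- \frac{1}{10}\right) 8} = \frac{71}{446} + \frac{13}{9 \left(- \frac{2}{5}\right)} = \frac{71}{446} + \frac{13}{9} \left(- \frac{5}{2}\right) = \frac{71}{446} - \frac{65}{18} = - \frac{6928}{2007}$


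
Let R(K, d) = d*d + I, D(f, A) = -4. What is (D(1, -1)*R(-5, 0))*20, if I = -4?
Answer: 320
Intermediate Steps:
R(K, d) = -4 + d**2 (R(K, d) = d*d - 4 = d**2 - 4 = -4 + d**2)
(D(1, -1)*R(-5, 0))*20 = -4*(-4 + 0**2)*20 = -4*(-4 + 0)*20 = -4*(-4)*20 = 16*20 = 320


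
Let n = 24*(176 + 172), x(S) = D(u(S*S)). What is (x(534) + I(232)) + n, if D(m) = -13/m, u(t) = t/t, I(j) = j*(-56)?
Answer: -4653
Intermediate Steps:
I(j) = -56*j
u(t) = 1
x(S) = -13 (x(S) = -13/1 = -13*1 = -13)
n = 8352 (n = 24*348 = 8352)
(x(534) + I(232)) + n = (-13 - 56*232) + 8352 = (-13 - 12992) + 8352 = -13005 + 8352 = -4653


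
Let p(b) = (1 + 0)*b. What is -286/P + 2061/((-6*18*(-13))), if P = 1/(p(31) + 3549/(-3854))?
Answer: -2585613617/300612 ≈ -8601.2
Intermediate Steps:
p(b) = b (p(b) = 1*b = b)
P = 3854/115925 (P = 1/(31 + 3549/(-3854)) = 1/(31 + 3549*(-1/3854)) = 1/(31 - 3549/3854) = 1/(115925/3854) = 3854/115925 ≈ 0.033246)
-286/P + 2061/((-6*18*(-13))) = -286/3854/115925 + 2061/((-6*18*(-13))) = -286*115925/3854 + 2061/((-108*(-13))) = -16577275/1927 + 2061/1404 = -16577275/1927 + 2061*(1/1404) = -16577275/1927 + 229/156 = -2585613617/300612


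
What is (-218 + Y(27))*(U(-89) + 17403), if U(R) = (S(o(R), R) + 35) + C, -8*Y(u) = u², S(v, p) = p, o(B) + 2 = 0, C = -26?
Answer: -42839779/8 ≈ -5.3550e+6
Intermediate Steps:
o(B) = -2 (o(B) = -2 + 0 = -2)
Y(u) = -u²/8
U(R) = 9 + R (U(R) = (R + 35) - 26 = (35 + R) - 26 = 9 + R)
(-218 + Y(27))*(U(-89) + 17403) = (-218 - ⅛*27²)*((9 - 89) + 17403) = (-218 - ⅛*729)*(-80 + 17403) = (-218 - 729/8)*17323 = -2473/8*17323 = -42839779/8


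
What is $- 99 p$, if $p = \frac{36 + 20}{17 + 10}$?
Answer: $- \frac{616}{3} \approx -205.33$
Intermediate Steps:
$p = \frac{56}{27} \approx 2.0741$
$- 99 p = \left(-99\right) \frac{56}{27} = - \frac{616}{3}$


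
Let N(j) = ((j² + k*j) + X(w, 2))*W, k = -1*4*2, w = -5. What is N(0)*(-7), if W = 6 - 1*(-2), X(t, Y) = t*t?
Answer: -1400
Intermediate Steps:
X(t, Y) = t²
k = -8 (k = -4*2 = -8)
W = 8 (W = 6 + 2 = 8)
N(j) = 200 - 64*j + 8*j² (N(j) = ((j² - 8*j) + (-5)²)*8 = ((j² - 8*j) + 25)*8 = (25 + j² - 8*j)*8 = 200 - 64*j + 8*j²)
N(0)*(-7) = (200 - 64*0 + 8*0²)*(-7) = (200 + 0 + 8*0)*(-7) = (200 + 0 + 0)*(-7) = 200*(-7) = -1400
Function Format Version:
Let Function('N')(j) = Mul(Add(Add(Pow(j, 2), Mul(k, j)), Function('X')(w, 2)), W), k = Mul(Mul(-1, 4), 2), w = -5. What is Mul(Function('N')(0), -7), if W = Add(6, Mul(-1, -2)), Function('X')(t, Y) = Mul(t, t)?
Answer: -1400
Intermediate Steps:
Function('X')(t, Y) = Pow(t, 2)
k = -8 (k = Mul(-4, 2) = -8)
W = 8 (W = Add(6, 2) = 8)
Function('N')(j) = Add(200, Mul(-64, j), Mul(8, Pow(j, 2))) (Function('N')(j) = Mul(Add(Add(Pow(j, 2), Mul(-8, j)), Pow(-5, 2)), 8) = Mul(Add(Add(Pow(j, 2), Mul(-8, j)), 25), 8) = Mul(Add(25, Pow(j, 2), Mul(-8, j)), 8) = Add(200, Mul(-64, j), Mul(8, Pow(j, 2))))
Mul(Function('N')(0), -7) = Mul(Add(200, Mul(-64, 0), Mul(8, Pow(0, 2))), -7) = Mul(Add(200, 0, Mul(8, 0)), -7) = Mul(Add(200, 0, 0), -7) = Mul(200, -7) = -1400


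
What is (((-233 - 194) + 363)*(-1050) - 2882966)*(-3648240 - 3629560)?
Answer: 20492581794800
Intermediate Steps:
(((-233 - 194) + 363)*(-1050) - 2882966)*(-3648240 - 3629560) = ((-427 + 363)*(-1050) - 2882966)*(-7277800) = (-64*(-1050) - 2882966)*(-7277800) = (67200 - 2882966)*(-7277800) = -2815766*(-7277800) = 20492581794800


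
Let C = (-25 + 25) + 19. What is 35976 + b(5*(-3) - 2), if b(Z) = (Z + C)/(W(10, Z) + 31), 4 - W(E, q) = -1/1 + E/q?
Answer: 11188553/311 ≈ 35976.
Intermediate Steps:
C = 19 (C = 0 + 19 = 19)
W(E, q) = 5 - E/q (W(E, q) = 4 - (-1/1 + E/q) = 4 - (-1*1 + E/q) = 4 - (-1 + E/q) = 4 + (1 - E/q) = 5 - E/q)
b(Z) = (19 + Z)/(36 - 10/Z) (b(Z) = (Z + 19)/((5 - 1*10/Z) + 31) = (19 + Z)/((5 - 10/Z) + 31) = (19 + Z)/(36 - 10/Z))
35976 + b(5*(-3) - 2) = 35976 + (5*(-3) - 2)*(19 + (5*(-3) - 2))/(2*(-5 + 18*(5*(-3) - 2))) = 35976 + (-15 - 2)*(19 + (-15 - 2))/(2*(-5 + 18*(-15 - 2))) = 35976 + (1/2)*(-17)*(19 - 17)/(-5 + 18*(-17)) = 35976 + (1/2)*(-17)*2/(-5 - 306) = 35976 + (1/2)*(-17)*2/(-311) = 35976 + (1/2)*(-17)*(-1/311)*2 = 35976 + 17/311 = 11188553/311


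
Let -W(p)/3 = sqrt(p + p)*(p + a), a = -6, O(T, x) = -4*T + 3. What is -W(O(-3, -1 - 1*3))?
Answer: 27*sqrt(30) ≈ 147.89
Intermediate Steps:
O(T, x) = 3 - 4*T
W(p) = -3*sqrt(2)*sqrt(p)*(-6 + p) (W(p) = -3*sqrt(p + p)*(p - 6) = -3*sqrt(2*p)*(-6 + p) = -3*sqrt(2)*sqrt(p)*(-6 + p))
-W(O(-3, -1 - 1*3)) = -3*sqrt(2)*sqrt(3 - 4*(-3))*(6 - (3 - 4*(-3))) = -3*sqrt(2)*sqrt(3 + 12)*(6 - (3 + 12)) = -3*sqrt(2)*sqrt(15)*(6 - 1*15) = -3*sqrt(2)*sqrt(15)*(6 - 15) = -3*sqrt(2)*sqrt(15)*(-9) = -(-27)*sqrt(30) = 27*sqrt(30)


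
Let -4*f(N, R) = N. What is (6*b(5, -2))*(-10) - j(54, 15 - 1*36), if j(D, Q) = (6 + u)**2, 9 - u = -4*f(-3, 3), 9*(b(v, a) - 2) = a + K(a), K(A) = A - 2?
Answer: -404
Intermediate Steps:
K(A) = -2 + A
f(N, R) = -N/4
b(v, a) = 16/9 + 2*a/9 (b(v, a) = 2 + (a + (-2 + a))/9 = 2 + (-2 + 2*a)/9 = 2 + (-2/9 + 2*a/9) = 16/9 + 2*a/9)
u = 12 (u = 9 - (-4)*(-1/4*(-3)) = 9 - (-4)*3/4 = 9 - 1*(-3) = 9 + 3 = 12)
j(D, Q) = 324 (j(D, Q) = (6 + 12)**2 = 18**2 = 324)
(6*b(5, -2))*(-10) - j(54, 15 - 1*36) = (6*(16/9 + (2/9)*(-2)))*(-10) - 1*324 = (6*(16/9 - 4/9))*(-10) - 324 = (6*(4/3))*(-10) - 324 = 8*(-10) - 324 = -80 - 324 = -404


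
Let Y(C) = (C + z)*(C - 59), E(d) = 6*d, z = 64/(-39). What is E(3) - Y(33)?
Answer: 2500/3 ≈ 833.33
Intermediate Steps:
z = -64/39 (z = 64*(-1/39) = -64/39 ≈ -1.6410)
Y(C) = (-59 + C)*(-64/39 + C) (Y(C) = (C - 64/39)*(C - 59) = (-64/39 + C)*(-59 + C) = (-59 + C)*(-64/39 + C))
E(3) - Y(33) = 6*3 - (3776/39 + 33² - 2365/39*33) = 18 - (3776/39 + 1089 - 26015/13) = 18 - 1*(-2446/3) = 18 + 2446/3 = 2500/3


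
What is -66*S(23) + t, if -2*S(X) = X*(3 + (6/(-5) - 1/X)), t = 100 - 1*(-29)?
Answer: 7311/5 ≈ 1462.2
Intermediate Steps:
t = 129 (t = 100 + 29 = 129)
S(X) = -X*(9/5 - 1/X)/2 (S(X) = -X*(3 + (6/(-5) - 1/X))/2 = -X*(3 + (6*(-⅕) - 1/X))/2 = -X*(3 + (-6/5 - 1/X))/2 = -X*(9/5 - 1/X)/2)
-66*S(23) + t = -66*(½ - 9/10*23) + 129 = -66*(½ - 207/10) + 129 = -66*(-101/5) + 129 = 6666/5 + 129 = 7311/5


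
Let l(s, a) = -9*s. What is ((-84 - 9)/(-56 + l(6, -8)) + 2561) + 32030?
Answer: 3805103/110 ≈ 34592.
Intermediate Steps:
((-84 - 9)/(-56 + l(6, -8)) + 2561) + 32030 = ((-84 - 9)/(-56 - 9*6) + 2561) + 32030 = (-93/(-56 - 54) + 2561) + 32030 = (-93/(-110) + 2561) + 32030 = (-1/110*(-93) + 2561) + 32030 = (93/110 + 2561) + 32030 = 281803/110 + 32030 = 3805103/110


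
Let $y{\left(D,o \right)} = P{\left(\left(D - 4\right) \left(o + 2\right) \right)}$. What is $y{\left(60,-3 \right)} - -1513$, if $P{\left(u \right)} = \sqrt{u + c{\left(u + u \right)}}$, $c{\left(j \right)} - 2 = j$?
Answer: $1513 + i \sqrt{166} \approx 1513.0 + 12.884 i$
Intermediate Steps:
$c{\left(j \right)} = 2 + j$
$P{\left(u \right)} = \sqrt{2 + 3 u}$ ($P{\left(u \right)} = \sqrt{u + \left(2 + \left(u + u\right)\right)} = \sqrt{u + \left(2 + 2 u\right)} = \sqrt{2 + 3 u}$)
$y{\left(D,o \right)} = \sqrt{2 + 3 \left(-4 + D\right) \left(2 + o\right)}$ ($y{\left(D,o \right)} = \sqrt{2 + 3 \left(D - 4\right) \left(o + 2\right)} = \sqrt{2 + 3 \left(-4 + D\right) \left(2 + o\right)}$)
$y{\left(60,-3 \right)} - -1513 = \sqrt{-22 - -36 + 6 \cdot 60 + 3 \cdot 60 \left(-3\right)} - -1513 = \sqrt{-22 + 36 + 360 - 540} + 1513 = \sqrt{-166} + 1513 = i \sqrt{166} + 1513 = 1513 + i \sqrt{166}$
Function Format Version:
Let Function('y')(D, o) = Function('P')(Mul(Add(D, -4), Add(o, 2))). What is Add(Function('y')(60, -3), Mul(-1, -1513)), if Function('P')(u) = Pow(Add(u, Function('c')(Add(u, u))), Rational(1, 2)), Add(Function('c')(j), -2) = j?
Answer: Add(1513, Mul(I, Pow(166, Rational(1, 2)))) ≈ Add(1513.0, Mul(12.884, I))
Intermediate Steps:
Function('c')(j) = Add(2, j)
Function('P')(u) = Pow(Add(2, Mul(3, u)), Rational(1, 2)) (Function('P')(u) = Pow(Add(u, Add(2, Add(u, u))), Rational(1, 2)) = Pow(Add(u, Add(2, Mul(2, u))), Rational(1, 2)) = Pow(Add(2, Mul(3, u)), Rational(1, 2)))
Function('y')(D, o) = Pow(Add(2, Mul(3, Add(-4, D), Add(2, o))), Rational(1, 2)) (Function('y')(D, o) = Pow(Add(2, Mul(3, Mul(Add(D, -4), Add(o, 2)))), Rational(1, 2)) = Pow(Add(2, Mul(3, Mul(Add(-4, D), Add(2, o)))), Rational(1, 2)) = Pow(Add(2, Mul(3, Add(-4, D), Add(2, o))), Rational(1, 2)))
Add(Function('y')(60, -3), Mul(-1, -1513)) = Add(Pow(Add(-22, Mul(-12, -3), Mul(6, 60), Mul(3, 60, -3)), Rational(1, 2)), Mul(-1, -1513)) = Add(Pow(Add(-22, 36, 360, -540), Rational(1, 2)), 1513) = Add(Pow(-166, Rational(1, 2)), 1513) = Add(Mul(I, Pow(166, Rational(1, 2))), 1513) = Add(1513, Mul(I, Pow(166, Rational(1, 2))))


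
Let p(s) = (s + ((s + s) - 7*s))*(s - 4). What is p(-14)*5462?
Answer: -5505696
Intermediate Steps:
p(s) = -4*s*(-4 + s) (p(s) = (s + (2*s - 7*s))*(-4 + s) = (s - 5*s)*(-4 + s) = (-4*s)*(-4 + s) = -4*s*(-4 + s))
p(-14)*5462 = (4*(-14)*(4 - 1*(-14)))*5462 = (4*(-14)*(4 + 14))*5462 = (4*(-14)*18)*5462 = -1008*5462 = -5505696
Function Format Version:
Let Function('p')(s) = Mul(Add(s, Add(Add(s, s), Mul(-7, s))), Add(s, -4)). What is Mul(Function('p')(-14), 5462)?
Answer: -5505696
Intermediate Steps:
Function('p')(s) = Mul(-4, s, Add(-4, s)) (Function('p')(s) = Mul(Add(s, Add(Mul(2, s), Mul(-7, s))), Add(-4, s)) = Mul(Add(s, Mul(-5, s)), Add(-4, s)) = Mul(Mul(-4, s), Add(-4, s)) = Mul(-4, s, Add(-4, s)))
Mul(Function('p')(-14), 5462) = Mul(Mul(4, -14, Add(4, Mul(-1, -14))), 5462) = Mul(Mul(4, -14, Add(4, 14)), 5462) = Mul(Mul(4, -14, 18), 5462) = Mul(-1008, 5462) = -5505696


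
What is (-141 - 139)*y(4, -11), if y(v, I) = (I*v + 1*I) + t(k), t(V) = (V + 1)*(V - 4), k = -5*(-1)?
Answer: 13720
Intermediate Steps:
k = 5
t(V) = (1 + V)*(-4 + V)
y(v, I) = 6 + I + I*v (y(v, I) = (I*v + 1*I) + (-4 + 5**2 - 3*5) = (I*v + I) + (-4 + 25 - 15) = (I + I*v) + 6 = 6 + I + I*v)
(-141 - 139)*y(4, -11) = (-141 - 139)*(6 - 11 - 11*4) = -280*(6 - 11 - 44) = -280*(-49) = 13720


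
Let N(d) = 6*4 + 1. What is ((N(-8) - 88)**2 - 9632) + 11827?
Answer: 6164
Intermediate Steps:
N(d) = 25 (N(d) = 24 + 1 = 25)
((N(-8) - 88)**2 - 9632) + 11827 = ((25 - 88)**2 - 9632) + 11827 = ((-63)**2 - 9632) + 11827 = (3969 - 9632) + 11827 = -5663 + 11827 = 6164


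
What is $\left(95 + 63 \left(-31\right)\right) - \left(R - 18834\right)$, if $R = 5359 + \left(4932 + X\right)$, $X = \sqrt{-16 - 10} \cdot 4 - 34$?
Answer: $6719 - 4 i \sqrt{26} \approx 6719.0 - 20.396 i$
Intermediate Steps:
$X = -34 + 4 i \sqrt{26}$ ($X = \sqrt{-26} \cdot 4 - 34 = i \sqrt{26} \cdot 4 - 34 = 4 i \sqrt{26} - 34 = -34 + 4 i \sqrt{26} \approx -34.0 + 20.396 i$)
$R = 10257 + 4 i \sqrt{26}$ ($R = 5359 + \left(4932 - \left(34 - 4 i \sqrt{26}\right)\right) = 5359 + \left(4898 + 4 i \sqrt{26}\right) = 10257 + 4 i \sqrt{26} \approx 10257.0 + 20.396 i$)
$\left(95 + 63 \left(-31\right)\right) - \left(R - 18834\right) = \left(95 + 63 \left(-31\right)\right) - \left(\left(10257 + 4 i \sqrt{26}\right) - 18834\right) = \left(95 - 1953\right) - \left(\left(10257 + 4 i \sqrt{26}\right) - 18834\right) = -1858 - \left(-8577 + 4 i \sqrt{26}\right) = -1858 + \left(8577 - 4 i \sqrt{26}\right) = 6719 - 4 i \sqrt{26}$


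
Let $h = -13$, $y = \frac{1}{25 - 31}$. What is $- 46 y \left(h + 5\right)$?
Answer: $- \frac{184}{3} \approx -61.333$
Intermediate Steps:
$y = - \frac{1}{6}$ ($y = \frac{1}{-6} = - \frac{1}{6} \approx -0.16667$)
$- 46 y \left(h + 5\right) = \left(-46\right) \left(- \frac{1}{6}\right) \left(-13 + 5\right) = \frac{23}{3} \left(-8\right) = - \frac{184}{3}$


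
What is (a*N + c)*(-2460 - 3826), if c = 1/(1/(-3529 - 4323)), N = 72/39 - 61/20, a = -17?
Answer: 6399773457/130 ≈ 4.9229e+7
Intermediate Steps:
N = -313/260 (N = 72*(1/39) - 61*1/20 = 24/13 - 61/20 = -313/260 ≈ -1.2038)
c = -7852 (c = 1/(1/(-7852)) = 1/(-1/7852) = -7852)
(a*N + c)*(-2460 - 3826) = (-17*(-313/260) - 7852)*(-2460 - 3826) = (5321/260 - 7852)*(-6286) = -2036199/260*(-6286) = 6399773457/130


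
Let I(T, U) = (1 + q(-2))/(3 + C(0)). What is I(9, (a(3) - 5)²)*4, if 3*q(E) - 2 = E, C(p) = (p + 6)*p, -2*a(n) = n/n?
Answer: 4/3 ≈ 1.3333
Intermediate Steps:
a(n) = -½ (a(n) = -n/(2*n) = -½*1 = -½)
C(p) = p*(6 + p) (C(p) = (6 + p)*p = p*(6 + p))
q(E) = ⅔ + E/3
I(T, U) = ⅓ (I(T, U) = (1 + (⅔ + (⅓)*(-2)))/(3 + 0*(6 + 0)) = (1 + (⅔ - ⅔))/(3 + 0*6) = (1 + 0)/(3 + 0) = 1/3 = 1*(⅓) = ⅓)
I(9, (a(3) - 5)²)*4 = (⅓)*4 = 4/3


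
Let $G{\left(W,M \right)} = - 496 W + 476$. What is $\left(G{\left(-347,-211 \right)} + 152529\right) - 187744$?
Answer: $137373$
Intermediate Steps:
$G{\left(W,M \right)} = 476 - 496 W$
$\left(G{\left(-347,-211 \right)} + 152529\right) - 187744 = \left(\left(476 - -172112\right) + 152529\right) - 187744 = \left(\left(476 + 172112\right) + 152529\right) - 187744 = \left(172588 + 152529\right) - 187744 = 325117 - 187744 = 137373$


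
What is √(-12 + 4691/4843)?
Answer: 5*I*√10349491/4843 ≈ 3.3214*I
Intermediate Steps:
√(-12 + 4691/4843) = √(-53425/4843) = 5*I*√10349491/4843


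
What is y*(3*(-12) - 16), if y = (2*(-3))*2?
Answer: 624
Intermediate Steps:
y = -12 (y = -6*2 = -12)
y*(3*(-12) - 16) = -12*(3*(-12) - 16) = -12*(-36 - 16) = -12*(-52) = 624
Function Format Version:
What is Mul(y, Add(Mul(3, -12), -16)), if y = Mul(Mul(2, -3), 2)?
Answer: 624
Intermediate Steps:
y = -12 (y = Mul(-6, 2) = -12)
Mul(y, Add(Mul(3, -12), -16)) = Mul(-12, Add(Mul(3, -12), -16)) = Mul(-12, Add(-36, -16)) = Mul(-12, -52) = 624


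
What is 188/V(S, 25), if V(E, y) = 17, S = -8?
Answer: 188/17 ≈ 11.059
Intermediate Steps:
188/V(S, 25) = 188/17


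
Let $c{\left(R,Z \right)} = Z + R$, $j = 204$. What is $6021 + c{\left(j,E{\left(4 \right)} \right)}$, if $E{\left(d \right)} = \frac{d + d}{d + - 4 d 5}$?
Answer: $\frac{118273}{19} \approx 6224.9$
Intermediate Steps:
$E{\left(d \right)} = - \frac{2}{19}$ ($E{\left(d \right)} = \frac{2 d}{d - 20 d} = \frac{2 d}{\left(-19\right) d} = 2 d \left(- \frac{1}{19 d}\right) = - \frac{2}{19}$)
$c{\left(R,Z \right)} = R + Z$
$6021 + c{\left(j,E{\left(4 \right)} \right)} = 6021 + \left(204 - \frac{2}{19}\right) = 6021 + \frac{3874}{19} = \frac{118273}{19}$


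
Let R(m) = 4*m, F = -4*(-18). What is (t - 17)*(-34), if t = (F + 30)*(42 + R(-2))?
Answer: -117334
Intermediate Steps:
F = 72
t = 3468 (t = (72 + 30)*(42 + 4*(-2)) = 102*(42 - 8) = 102*34 = 3468)
(t - 17)*(-34) = (3468 - 17)*(-34) = 3451*(-34) = -117334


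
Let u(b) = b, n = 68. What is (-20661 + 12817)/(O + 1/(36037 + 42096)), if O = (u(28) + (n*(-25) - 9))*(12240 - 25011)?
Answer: -153218813/419340807196 ≈ -0.00036538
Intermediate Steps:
O = 21468051 (O = (28 + (68*(-25) - 9))*(12240 - 25011) = (28 + (-1700 - 9))*(-12771) = (28 - 1709)*(-12771) = -1681*(-12771) = 21468051)
(-20661 + 12817)/(O + 1/(36037 + 42096)) = (-20661 + 12817)/(21468051 + 1/(36037 + 42096)) = -7844/(21468051 + 1/78133) = -7844/1677363228784/78133 = -7844*78133/1677363228784 = -153218813/419340807196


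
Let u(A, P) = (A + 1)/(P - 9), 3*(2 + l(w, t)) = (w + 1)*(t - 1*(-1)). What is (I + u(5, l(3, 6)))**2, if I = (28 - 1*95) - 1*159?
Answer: 1317904/25 ≈ 52716.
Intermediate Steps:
l(w, t) = -2 + (1 + t)*(1 + w)/3 (l(w, t) = -2 + ((w + 1)*(t - 1*(-1)))/3 = -2 + ((1 + w)*(t + 1))/3 = -2 + ((1 + w)*(1 + t))/3 = -2 + ((1 + t)*(1 + w))/3 = -2 + (1 + t)*(1 + w)/3)
u(A, P) = (1 + A)/(-9 + P)
I = -226 (I = (28 - 95) - 159 = -67 - 159 = -226)
(I + u(5, l(3, 6)))**2 = (-226 + (1 + 5)/(-9 + (-5/3 + (1/3)*6 + (1/3)*3 + (1/3)*6*3)))**2 = (-226 + 6/(-9 + (-5/3 + 2 + 1 + 6)))**2 = (-226 + 6/(-9 + 22/3))**2 = (-226 + 6/(-5/3))**2 = (-226 - 3/5*6)**2 = (-226 - 18/5)**2 = (-1148/5)**2 = 1317904/25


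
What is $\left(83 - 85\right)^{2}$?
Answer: $4$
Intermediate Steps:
$\left(83 - 85\right)^{2} = \left(-2\right)^{2} = 4$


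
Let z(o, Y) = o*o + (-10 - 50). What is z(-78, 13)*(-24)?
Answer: -144576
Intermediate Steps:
z(o, Y) = -60 + o**2 (z(o, Y) = o**2 - 60 = -60 + o**2)
z(-78, 13)*(-24) = (-60 + (-78)**2)*(-24) = (-60 + 6084)*(-24) = 6024*(-24) = -144576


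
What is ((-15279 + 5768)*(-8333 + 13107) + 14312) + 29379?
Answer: -45361823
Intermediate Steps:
((-15279 + 5768)*(-8333 + 13107) + 14312) + 29379 = (-9511*4774 + 14312) + 29379 = (-45405514 + 14312) + 29379 = -45391202 + 29379 = -45361823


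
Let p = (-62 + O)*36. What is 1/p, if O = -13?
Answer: -1/2700 ≈ -0.00037037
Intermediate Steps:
p = -2700 (p = (-62 - 13)*36 = -75*36 = -2700)
1/p = 1/(-2700) = -1/2700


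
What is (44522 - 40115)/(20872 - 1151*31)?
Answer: -4407/14809 ≈ -0.29759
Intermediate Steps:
(44522 - 40115)/(20872 - 1151*31) = 4407/(20872 - 35681) = 4407/(-14809) = 4407*(-1/14809) = -4407/14809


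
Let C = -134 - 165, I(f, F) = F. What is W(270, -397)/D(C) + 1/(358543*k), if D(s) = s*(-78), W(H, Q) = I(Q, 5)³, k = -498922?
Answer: 5590155951857/1042988937961503 ≈ 0.0053597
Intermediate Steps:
W(H, Q) = 125 (W(H, Q) = 5³ = 125)
C = -299
D(s) = -78*s
W(270, -397)/D(C) + 1/(358543*k) = 125/((-78*(-299))) + 1/(358543*(-498922)) = 125/23322 + (1/358543)*(-1/498922) = 125*(1/23322) - 1/178884990646 = 125/23322 - 1/178884990646 = 5590155951857/1042988937961503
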